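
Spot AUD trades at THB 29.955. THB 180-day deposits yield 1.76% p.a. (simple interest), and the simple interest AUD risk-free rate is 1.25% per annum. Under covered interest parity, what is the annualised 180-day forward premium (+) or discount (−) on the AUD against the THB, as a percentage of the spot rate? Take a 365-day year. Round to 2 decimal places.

+0.51%

T = 180/365 years.
F = S · g_THB/g_AUD = 29.955 × 1.0086795/1.0061644 = 30.029878.
Annualised premium = (F − S)/S × (1/T) = (30.029878 − 29.955)/29.955 ÷ (180/365) = 0.51%.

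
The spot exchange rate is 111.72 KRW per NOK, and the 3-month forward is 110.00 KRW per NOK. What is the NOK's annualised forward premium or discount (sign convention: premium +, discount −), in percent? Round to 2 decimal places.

-6.16%

T = 3/12 years.
(F − S)/S = (110.00 − 111.72)/111.72 = -0.0153956.
Per annum: -0.0153956 / (3/12) = -0.061582 = -6.16%.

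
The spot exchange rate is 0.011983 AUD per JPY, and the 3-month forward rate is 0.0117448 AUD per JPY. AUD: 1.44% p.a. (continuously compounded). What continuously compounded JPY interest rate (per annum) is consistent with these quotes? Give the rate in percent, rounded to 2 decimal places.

9.47%

T = 3/12 years.
F/S = 0.0117448/0.011983 = 0.9801218 = (growth of AUD) / (growth of JPY).
The AUD side grows by e^(0.0144×3/12) = 1.0036065.
So the JPY growth factor = 1.023961.
r = ln(1.023961)/(3/12) = 0.094714 → 9.47%.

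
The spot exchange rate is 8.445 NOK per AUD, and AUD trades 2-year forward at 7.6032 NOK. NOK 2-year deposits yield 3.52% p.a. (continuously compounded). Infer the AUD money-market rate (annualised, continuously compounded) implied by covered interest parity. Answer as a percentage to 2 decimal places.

8.77%

T = 2 years.
CIP gives F = S · g_NOK/g_AUD, so g_NOK/g_AUD = 7.6032/8.445 = 0.9003197.
NOK growth factor: e^(0.0352×2) = 1.0729373.
So the AUD growth factor = 1.1917292.
r = ln(1.1917292)/2 = 0.087703 → 8.77%.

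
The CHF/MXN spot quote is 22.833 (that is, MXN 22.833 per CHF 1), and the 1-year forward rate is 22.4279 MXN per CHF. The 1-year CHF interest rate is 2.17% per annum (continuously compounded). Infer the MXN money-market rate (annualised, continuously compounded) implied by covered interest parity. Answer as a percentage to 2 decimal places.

T = 1 year.
CIP gives F = S · g_MXN/g_CHF, so g_MXN/g_CHF = 22.4279/22.833 = 0.9822581.
CHF growth factor: e^(0.0217×1) = 1.0219372.
That pins the MXN growth at 1.0038061.
Take logs: ln 1.0038061 / 1 = 0.003799, so 0.38%.

0.38%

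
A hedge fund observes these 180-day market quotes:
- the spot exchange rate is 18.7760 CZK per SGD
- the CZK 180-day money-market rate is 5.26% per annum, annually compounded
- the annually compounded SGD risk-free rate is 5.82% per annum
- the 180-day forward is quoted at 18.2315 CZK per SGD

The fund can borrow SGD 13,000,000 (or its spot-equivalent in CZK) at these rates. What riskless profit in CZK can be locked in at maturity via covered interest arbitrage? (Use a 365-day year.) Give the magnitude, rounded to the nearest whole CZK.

CZK 6,622,839

T = 180/365 years.
Keep in SGD, deliver into the forward: 13,000,000·1.02828998562·18.2315 = CZK 243,714,495.35.
Swap to CZK now, deposit: 13,000,000·18.7760·1.025602791 = CZK 250,337,334.05.
The quoted forward undervalues SGD, so borrow SGD, convert to CZK at spot, deposit the CZK at 5.26%, and buy SGD forward at 18.2315 to cover the loan.
Arbitrage profit = |243,714,495.35 − 250,337,334.05| = CZK 6,622,839.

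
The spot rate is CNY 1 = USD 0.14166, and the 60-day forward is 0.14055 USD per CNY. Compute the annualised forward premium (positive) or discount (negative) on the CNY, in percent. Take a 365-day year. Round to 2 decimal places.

T = 60/365 years.
CNY trades forward at -0.78357% vs spot over the period.
Per annum: -0.0078357 / (60/365) = -0.047667 = -4.77%.

-4.77%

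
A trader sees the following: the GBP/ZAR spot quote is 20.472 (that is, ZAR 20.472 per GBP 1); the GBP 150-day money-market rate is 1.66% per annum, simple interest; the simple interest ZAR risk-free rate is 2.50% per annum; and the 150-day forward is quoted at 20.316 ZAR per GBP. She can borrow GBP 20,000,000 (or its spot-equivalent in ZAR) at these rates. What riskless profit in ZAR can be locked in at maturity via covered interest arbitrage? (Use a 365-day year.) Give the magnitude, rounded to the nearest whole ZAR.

ZAR 4,554,694

T = 150/365 years.
Invest the GBP and cover forward: 20,000,000 × 1.00682191781 × 20.316 = ZAR 409,091,881.64.
Convert at spot and invest in ZAR: 20,000,000 × 20.472 × 1.0102739726 = ZAR 413,646,575.34.
The quoted forward undervalues GBP, so borrow GBP, convert to ZAR at spot, deposit the ZAR at 2.50%, and buy GBP forward at 20.316 to cover the loan.
The gap between the two covered legs is ZAR 4,554,694.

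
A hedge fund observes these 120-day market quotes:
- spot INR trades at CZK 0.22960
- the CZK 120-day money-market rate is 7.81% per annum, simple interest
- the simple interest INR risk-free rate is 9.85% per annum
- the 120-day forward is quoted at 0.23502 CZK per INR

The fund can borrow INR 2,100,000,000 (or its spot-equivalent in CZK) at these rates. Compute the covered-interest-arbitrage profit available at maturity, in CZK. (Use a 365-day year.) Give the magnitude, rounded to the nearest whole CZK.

T = 120/365 years.
Invest the INR and cover forward: 2,100,000,000 × 1.03238356164 × 0.23502 = CZK 509,524,647.78.
Convert at spot and invest in CZK: 2,100,000,000 × 0.22960 × 1.02567671233 = CZK 494,540,283.62.
The quoted forward overvalues INR, so borrow CZK, buy INR at spot, deposit the INR at 9.85%, and sell the proceeds forward at 0.23502.
Profit = 509,524,647.78 − 494,540,283.62 = CZK 14,984,364.

CZK 14,984,364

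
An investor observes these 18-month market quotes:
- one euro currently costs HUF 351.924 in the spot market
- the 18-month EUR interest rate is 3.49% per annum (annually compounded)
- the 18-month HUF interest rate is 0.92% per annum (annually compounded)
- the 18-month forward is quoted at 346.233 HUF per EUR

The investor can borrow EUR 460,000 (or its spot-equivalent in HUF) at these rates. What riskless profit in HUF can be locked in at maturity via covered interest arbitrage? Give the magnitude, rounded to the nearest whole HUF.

T = 18/12 years.
Keep in EUR, deliver into the forward: 460,000·1.05280413114·346.233 = HUF 167,677,145.06.
Swap to HUF now, deposit: 460,000·351.924·1.0138316915 = HUF 164,124,183.93.
The quoted forward overvalues EUR, so borrow HUF, buy EUR at spot, deposit the EUR at 3.49%, and sell the proceeds forward at 346.233.
The gap between the two covered legs is HUF 3,552,961.

HUF 3,552,961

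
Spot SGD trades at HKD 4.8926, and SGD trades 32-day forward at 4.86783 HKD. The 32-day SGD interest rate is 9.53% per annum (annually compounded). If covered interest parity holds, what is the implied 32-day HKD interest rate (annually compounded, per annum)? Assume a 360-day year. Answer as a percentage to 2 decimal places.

3.45%

T = 32/360 years.
F/S = 4.86783/4.8926 = 0.9949373 = (growth of HKD) / (growth of SGD).
SGD growth factor: (1 + 0.0953)^(32/360) = 1.0081242.
Hence g_HKD = 1.0030204.
r = 1.0030204^(360/32) − 1 = 0.034510 → 3.45%.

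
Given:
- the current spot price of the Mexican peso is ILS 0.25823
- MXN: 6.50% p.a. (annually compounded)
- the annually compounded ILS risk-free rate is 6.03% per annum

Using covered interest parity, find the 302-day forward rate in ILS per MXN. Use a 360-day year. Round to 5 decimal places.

T = 302/360 years.
ILS growth factor: (1 + 0.0603)^(302/360) = 1.0503448.
MXN growth factor: (1 + 0.0650)^(302/360) = 1.0542492.
So F = 0.25823 × 1.0503448 / 1.0542492 = 0.2572736 (ILS/MXN).

0.25727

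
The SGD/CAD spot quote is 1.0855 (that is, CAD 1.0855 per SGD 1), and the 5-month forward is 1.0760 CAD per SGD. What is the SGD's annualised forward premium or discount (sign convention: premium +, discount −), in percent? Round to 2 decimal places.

T = 5/12 years.
Period premium: (1.0760 − 1.0855)/1.0855 = -0.0087517.
Per annum: -0.0087517 / (5/12) = -0.021004 = -2.10%.

-2.10%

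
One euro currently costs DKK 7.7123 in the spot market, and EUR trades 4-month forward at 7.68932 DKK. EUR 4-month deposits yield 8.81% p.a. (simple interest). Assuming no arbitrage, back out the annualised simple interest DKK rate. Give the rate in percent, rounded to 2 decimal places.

T = 4/12 years.
F/S = 7.68932/7.7123 = 0.9970203 = (growth of DKK) / (growth of EUR).
The EUR side grows by 1 + 0.0881×4/12 = 1.0293667.
Hence g_DKK = 1.0262995.
r = (1.0262995 − 1)/(4/12) = 0.078898 → 7.89%.

7.89%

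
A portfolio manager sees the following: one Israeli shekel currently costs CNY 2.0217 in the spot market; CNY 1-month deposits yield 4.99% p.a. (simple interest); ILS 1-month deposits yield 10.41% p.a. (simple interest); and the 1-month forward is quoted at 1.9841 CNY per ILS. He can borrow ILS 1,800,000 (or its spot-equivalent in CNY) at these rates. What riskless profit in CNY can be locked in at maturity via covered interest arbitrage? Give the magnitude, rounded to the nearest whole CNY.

CNY 51,831

T = 1/12 years.
Route A — deposit ILS, sell forward: 1,800,000 × 1.008675 × 1.9841 = CNY 3,602,361.72.
Route B — convert at spot, deposit CNY: 1,800,000 × 2.0217 × 1.004158333 = CNY 3,654,192.42.
The quoted forward undervalues ILS, so borrow ILS, convert to CNY at spot, deposit the CNY at 4.99%, and buy ILS forward at 1.9841 to cover the loan.
The gap between the two covered legs is CNY 51,831.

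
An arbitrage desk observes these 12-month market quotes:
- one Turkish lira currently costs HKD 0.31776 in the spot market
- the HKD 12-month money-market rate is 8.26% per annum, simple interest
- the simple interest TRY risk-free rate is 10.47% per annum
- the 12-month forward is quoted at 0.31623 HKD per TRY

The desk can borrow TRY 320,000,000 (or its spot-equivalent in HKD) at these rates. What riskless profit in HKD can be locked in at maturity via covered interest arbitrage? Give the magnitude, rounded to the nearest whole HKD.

HKD 1,706,338

T = 1 year.
Keep in TRY, deliver into the forward: 320,000,000·1.104700·0.31623 = HKD 111,788,569.92.
Swap to HKD now, deposit: 320,000,000·0.31776·1.082600 = HKD 110,082,232.32.
The quoted forward overvalues TRY, so borrow HKD, buy TRY at spot, deposit the TRY at 10.47%, and sell the proceeds forward at 0.31623.
Arbitrage profit = |111,788,569.92 − 110,082,232.32| = HKD 1,706,338.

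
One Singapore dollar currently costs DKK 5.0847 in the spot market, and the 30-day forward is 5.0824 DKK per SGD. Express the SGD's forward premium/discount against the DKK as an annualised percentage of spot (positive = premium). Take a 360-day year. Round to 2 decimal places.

-0.54%

T = 30/360 years.
(F − S)/S = (5.0824 − 5.0847)/5.0847 = -0.0004523.
×(1/T) gives -0.54% p.a.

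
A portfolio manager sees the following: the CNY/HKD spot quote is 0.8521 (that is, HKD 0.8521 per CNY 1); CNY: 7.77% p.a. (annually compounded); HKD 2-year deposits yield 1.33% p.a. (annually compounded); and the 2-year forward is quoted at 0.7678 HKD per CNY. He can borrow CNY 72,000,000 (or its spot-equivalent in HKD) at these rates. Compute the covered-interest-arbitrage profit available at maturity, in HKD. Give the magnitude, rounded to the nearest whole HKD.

T = 2 years.
Keep in CNY, deliver into the forward: 72,000,000·1.16143729·0.7678 = HKD 64,206,111.69.
Swap to HKD now, deposit: 72,000,000·0.8521·1.02677689 = HKD 62,993,994.33.
The quoted forward overvalues CNY, so borrow HKD, buy CNY at spot, deposit the CNY at 7.77%, and sell the proceeds forward at 0.7678.
Arbitrage profit = |64,206,111.69 − 62,993,994.33| = HKD 1,212,117.

HKD 1,212,117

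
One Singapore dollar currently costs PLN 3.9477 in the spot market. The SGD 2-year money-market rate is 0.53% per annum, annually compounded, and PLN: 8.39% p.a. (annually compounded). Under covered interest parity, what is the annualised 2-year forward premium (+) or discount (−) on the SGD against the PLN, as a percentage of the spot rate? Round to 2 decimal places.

T = 2 years.
No-arbitrage forward: 3.9477 × 1.1748392 / 1.0106281 = 4.5891389 PLN/SGD.
(F − S)/S ÷ T = (4.5891389 − 3.9477)/3.9477/2 = 0.081242 → 8.12%.

+8.12%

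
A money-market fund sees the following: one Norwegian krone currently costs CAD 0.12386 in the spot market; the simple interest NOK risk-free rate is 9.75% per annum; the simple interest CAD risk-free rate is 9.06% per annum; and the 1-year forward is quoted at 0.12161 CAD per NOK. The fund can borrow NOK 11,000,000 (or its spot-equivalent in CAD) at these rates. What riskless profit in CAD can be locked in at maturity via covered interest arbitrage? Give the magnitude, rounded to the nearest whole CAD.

CAD 17,762

T = 1 year.
Invest the NOK and cover forward: 11,000,000 × 1.097500 × 0.12161 = CAD 1,468,136.73.
Convert at spot and invest in CAD: 11,000,000 × 0.12386 × 1.090600 = CAD 1,485,898.88.
The quoted forward undervalues NOK, so borrow NOK, convert to CAD at spot, deposit the CAD at 9.06%, and buy NOK forward at 0.12161 to cover the loan.
The gap between the two covered legs is CAD 17,762.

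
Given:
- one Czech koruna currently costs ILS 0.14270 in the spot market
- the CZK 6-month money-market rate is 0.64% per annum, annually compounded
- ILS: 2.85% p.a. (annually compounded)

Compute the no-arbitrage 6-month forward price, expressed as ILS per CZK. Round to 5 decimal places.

0.14426

T = 6/12 years.
ILS growth factor: (1 + 0.0285)^(6/12) = 1.0141499.
Growth of 1 CZK over T: (1 + 0.0064)^(6/12) = 1.0031949.
Forward (ILS per CZK) = 0.1427 × 1.0141499 / 1.0031949 = 0.1442583.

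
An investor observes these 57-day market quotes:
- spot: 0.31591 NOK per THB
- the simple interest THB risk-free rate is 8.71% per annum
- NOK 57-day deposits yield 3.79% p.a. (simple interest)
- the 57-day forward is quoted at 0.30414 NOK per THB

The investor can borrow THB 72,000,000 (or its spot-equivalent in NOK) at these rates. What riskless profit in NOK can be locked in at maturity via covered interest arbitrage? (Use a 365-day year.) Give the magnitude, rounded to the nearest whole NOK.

NOK 684,206

T = 57/365 years.
Keep in THB, deliver into the forward: 72,000,000·1.0136019178·0.30414 = NOK 22,195,935.88.
Swap to NOK now, deposit: 72,000,000·0.31591·1.0059186301 = NOK 22,880,142.32.
The quoted forward undervalues THB, so borrow THB, convert to NOK at spot, deposit the NOK at 3.79%, and buy THB forward at 0.30414 to cover the loan.
Arbitrage profit = |22,195,935.88 − 22,880,142.32| = NOK 684,206.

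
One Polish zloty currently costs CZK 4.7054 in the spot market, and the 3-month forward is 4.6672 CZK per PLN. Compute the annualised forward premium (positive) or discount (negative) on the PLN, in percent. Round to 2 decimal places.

-3.25%

T = 3/12 years.
(F − S)/S = (4.6672 − 4.7054)/4.7054 = -0.0081183.
×(1/T) gives -3.25% p.a.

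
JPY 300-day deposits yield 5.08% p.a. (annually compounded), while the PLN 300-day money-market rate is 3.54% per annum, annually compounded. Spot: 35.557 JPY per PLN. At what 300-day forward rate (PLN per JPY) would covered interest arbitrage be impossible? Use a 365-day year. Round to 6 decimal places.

0.027785

T = 300/365 years.
JPY growth factor: (1 + 0.0508)^(300/365) = 1.0415682.
PLN accumulates by (1 + 0.0354)^(300/365) = 1.0290054.
Forward (JPY per PLN) = 35.557 × 1.0415682 / 1.0290054 = 35.99110.
Invert for PLN per JPY: 1 / 35.99110 = 0.027785.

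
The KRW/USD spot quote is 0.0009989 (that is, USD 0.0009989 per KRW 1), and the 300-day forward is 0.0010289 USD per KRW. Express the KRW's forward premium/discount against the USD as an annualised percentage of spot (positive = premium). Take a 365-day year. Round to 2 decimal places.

+3.65%

T = 300/365 years.
KRW trades forward at +3.00330% vs spot over the period.
Per annum: 0.0300330 / (300/365) = 0.036540 = 3.65%.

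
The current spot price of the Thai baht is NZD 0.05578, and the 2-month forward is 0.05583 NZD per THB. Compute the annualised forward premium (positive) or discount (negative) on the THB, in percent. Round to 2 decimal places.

+0.54%

T = 2/12 years.
Period premium: (0.05583 − 0.05578)/0.05578 = 0.0008964.
Per annum: 0.0008964 / (2/12) = 0.005378 = 0.54%.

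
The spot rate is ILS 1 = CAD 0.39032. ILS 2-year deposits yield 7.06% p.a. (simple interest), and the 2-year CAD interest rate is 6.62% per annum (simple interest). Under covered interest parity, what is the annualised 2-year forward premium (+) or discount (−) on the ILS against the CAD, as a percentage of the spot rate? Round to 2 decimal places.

T = 2 years.
No-arbitrage forward: 0.39032 × 1.132400 / 1.141200 = 0.38731017 CAD/ILS.
Annualised premium = (F − S)/S × (1/T) = (0.38731017 − 0.39032)/0.39032 ÷ 2 = -0.39%.

-0.39%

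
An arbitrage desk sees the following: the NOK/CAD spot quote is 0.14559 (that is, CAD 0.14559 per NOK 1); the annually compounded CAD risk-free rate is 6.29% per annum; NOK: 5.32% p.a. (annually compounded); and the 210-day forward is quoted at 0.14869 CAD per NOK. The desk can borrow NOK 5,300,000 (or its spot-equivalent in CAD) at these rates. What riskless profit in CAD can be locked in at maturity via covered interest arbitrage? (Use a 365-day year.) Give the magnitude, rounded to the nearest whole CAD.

CAD 12,723

T = 210/365 years.
Keep in NOK, deliver into the forward: 5,300,000·1.03027094·0.14869 = CAD 811,912.23.
Swap to CAD now, deposit: 5,300,000·0.14559·1.03571963 = CAD 799,189.23.
The quoted forward overvalues NOK, so borrow CAD, buy NOK at spot, deposit the NOK at 5.32%, and sell the proceeds forward at 0.14869.
Profit = 811,912.23 − 799,189.23 = CAD 12,723.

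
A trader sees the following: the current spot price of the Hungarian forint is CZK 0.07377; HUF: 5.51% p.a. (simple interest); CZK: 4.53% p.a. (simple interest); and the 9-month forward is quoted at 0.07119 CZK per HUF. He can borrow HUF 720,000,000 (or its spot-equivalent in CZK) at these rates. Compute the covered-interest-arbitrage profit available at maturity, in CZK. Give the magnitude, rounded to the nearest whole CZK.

T = 9/12 years.
Invest the HUF and cover forward: 720,000,000 × 1.041325 × 0.07119 = CZK 53,374,987.26.
Convert at spot and invest in CZK: 720,000,000 × 0.07377 × 1.033975 = CZK 54,918,961.74.
The quoted forward undervalues HUF, so borrow HUF, convert to CZK at spot, deposit the CZK at 4.53%, and buy HUF forward at 0.07119 to cover the loan.
Profit = 54,918,961.74 − 53,374,987.26 = CZK 1,543,974.

CZK 1,543,974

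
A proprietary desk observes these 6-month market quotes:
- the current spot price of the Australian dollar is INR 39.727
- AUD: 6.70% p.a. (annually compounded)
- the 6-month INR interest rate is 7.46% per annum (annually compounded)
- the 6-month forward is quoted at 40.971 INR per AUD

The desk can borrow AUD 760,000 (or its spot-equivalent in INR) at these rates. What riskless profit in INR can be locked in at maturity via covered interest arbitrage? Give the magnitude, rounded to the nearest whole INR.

INR 865,725

T = 6/12 years.
Keep in AUD, deliver into the forward: 760,000·1.0329569207·40.971 = INR 32,164,171.28.
Swap to INR now, deposit: 760,000·39.727·1.0366291526 = INR 31,298,446.42.
The quoted forward overvalues AUD, so borrow INR, buy AUD at spot, deposit the AUD at 6.70%, and sell the proceeds forward at 40.971.
Profit = 32,164,171.28 − 31,298,446.42 = INR 865,725.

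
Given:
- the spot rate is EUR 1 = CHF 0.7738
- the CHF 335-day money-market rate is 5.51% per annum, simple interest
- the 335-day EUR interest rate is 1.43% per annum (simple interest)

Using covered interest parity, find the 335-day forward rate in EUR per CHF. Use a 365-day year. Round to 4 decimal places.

T = 335/365 years.
Growth of 1 CHF over T: 1 + 0.0551×335/365 = 1.0505712.
EUR growth factor: 1 + 0.0143×335/365 = 1.0131247.
Forward (CHF per EUR) = 0.7738 × 1.0505712 / 1.0131247 = 0.8024007.
Invert for EUR per CHF: 1 / 0.8024007 = 1.2463.

1.2463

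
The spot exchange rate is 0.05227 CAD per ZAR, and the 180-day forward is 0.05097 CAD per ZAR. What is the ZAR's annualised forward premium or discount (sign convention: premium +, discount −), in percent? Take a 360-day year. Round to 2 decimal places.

-4.97%

T = 180/360 years.
(F − S)/S = (0.05097 − 0.05227)/0.05227 = -0.0248709.
Annualise by dividing by T: -0.0248709 / (180/360) = -0.049742 → -4.97%.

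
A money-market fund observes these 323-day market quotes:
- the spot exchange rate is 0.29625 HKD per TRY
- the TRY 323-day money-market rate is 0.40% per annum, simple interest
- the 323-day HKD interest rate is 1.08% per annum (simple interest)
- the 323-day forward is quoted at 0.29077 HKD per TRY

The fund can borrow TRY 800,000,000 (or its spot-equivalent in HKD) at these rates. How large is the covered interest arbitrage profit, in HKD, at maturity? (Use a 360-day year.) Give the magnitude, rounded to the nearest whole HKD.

HKD 5,845,697

T = 323/360 years.
Invest the TRY and cover forward: 800,000,000 × 1.00358888889 × 0.29077 = HKD 233,450,832.98.
Convert at spot and invest in HKD: 800,000,000 × 0.29625 × 1.009690 = HKD 239,296,530.00.
The quoted forward undervalues TRY, so borrow TRY, convert to HKD at spot, deposit the HKD at 1.08%, and buy TRY forward at 0.29077 to cover the loan.
The gap between the two covered legs is HKD 5,845,697.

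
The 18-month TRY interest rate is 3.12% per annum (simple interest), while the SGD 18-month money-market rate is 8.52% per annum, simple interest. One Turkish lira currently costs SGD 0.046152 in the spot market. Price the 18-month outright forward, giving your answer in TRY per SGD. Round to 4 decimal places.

20.1113

T = 18/12 years.
Growth of 1 SGD over T: 1 + 0.0852×18/12 = 1.127800.
Growth of 1 TRY over T: 1 + 0.0312×18/12 = 1.046800.
CIP: F = S · (grow SGD)/(grow TRY) = 0.046152 × 1.127800/1.046800 = 0.049723181 SGD per TRY.
Quoted the other way: 1/0.049723181 = 20.1113 TRY per SGD.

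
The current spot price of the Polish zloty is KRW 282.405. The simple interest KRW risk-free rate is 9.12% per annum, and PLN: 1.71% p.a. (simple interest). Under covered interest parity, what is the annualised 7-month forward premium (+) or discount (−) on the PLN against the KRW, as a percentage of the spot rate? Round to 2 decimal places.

+7.34%

T = 7/12 years.
F = S · g_KRW/g_PLN = 282.405 × 1.053200/1.009975 = 294.491394.
(F − S)/S ÷ T = (294.491394 − 282.405)/282.405/(7/12) = 0.073368 → 7.34%.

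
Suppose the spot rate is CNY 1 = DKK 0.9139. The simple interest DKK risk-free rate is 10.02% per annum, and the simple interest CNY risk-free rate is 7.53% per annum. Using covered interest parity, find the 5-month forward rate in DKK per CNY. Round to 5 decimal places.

T = 5/12 years.
Growth of 1 DKK over T: 1 + 0.1002×5/12 = 1.041750.
CNY growth factor: 1 + 0.0753×5/12 = 1.031375.
Forward (DKK per CNY) = 0.9139 × 1.041750 / 1.031375 = 0.9230933.

0.92309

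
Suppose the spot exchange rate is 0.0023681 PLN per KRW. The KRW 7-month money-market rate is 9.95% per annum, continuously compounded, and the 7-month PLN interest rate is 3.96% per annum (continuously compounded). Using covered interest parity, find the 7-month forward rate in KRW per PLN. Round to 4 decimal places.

T = 7/12 years.
PLN growth factor: e^(0.0396×7/12) = 1.023368871.
KRW growth factor: e^(0.0995×7/12) = 1.059759151.
So F = 0.0023681 × 1.023368871 / 1.059759151 = 0.00228678358 (PLN/KRW).
Invert for KRW per PLN: 1 / 0.00228678358 = 437.2954.

437.2954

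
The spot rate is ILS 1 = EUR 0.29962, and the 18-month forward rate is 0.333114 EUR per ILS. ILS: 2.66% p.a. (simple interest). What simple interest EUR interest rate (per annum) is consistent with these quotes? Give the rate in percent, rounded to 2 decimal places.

T = 18/12 years.
By CIP, F/S equals the EUR-to-ILS growth ratio: 0.333114/0.29962 = 1.1117883.
ILS growth factor: 1 + 0.0266×18/12 = 1.039900.
That pins the EUR growth at 1.1561487.
r = (1.1561487 − 1)/(18/12) = 0.104099 → 10.41%.

10.41%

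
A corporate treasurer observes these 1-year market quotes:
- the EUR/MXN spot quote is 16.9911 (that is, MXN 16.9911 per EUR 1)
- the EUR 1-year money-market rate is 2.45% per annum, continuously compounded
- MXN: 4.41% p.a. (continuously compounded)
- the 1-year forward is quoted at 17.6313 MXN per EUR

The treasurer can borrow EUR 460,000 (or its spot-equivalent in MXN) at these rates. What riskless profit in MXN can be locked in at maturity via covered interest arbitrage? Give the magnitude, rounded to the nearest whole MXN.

T = 1 year.
Keep in EUR, deliver into the forward: 460,000·1.024802591·17.6313 = MXN 8,311,556.88.
Swap to MXN now, deposit: 460,000·16.9911·1.045086858 = MXN 8,168,300.64.
The quoted forward overvalues EUR, so borrow MXN, buy EUR at spot, deposit the EUR at 2.45%, and sell the proceeds forward at 17.6313.
The gap between the two covered legs is MXN 143,256.

MXN 143,256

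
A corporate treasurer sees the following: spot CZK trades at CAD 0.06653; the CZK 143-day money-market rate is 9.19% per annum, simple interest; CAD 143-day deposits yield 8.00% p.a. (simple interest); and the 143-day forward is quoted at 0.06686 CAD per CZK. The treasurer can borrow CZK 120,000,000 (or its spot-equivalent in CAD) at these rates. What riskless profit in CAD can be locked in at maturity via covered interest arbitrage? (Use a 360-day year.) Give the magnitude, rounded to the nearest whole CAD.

T = 143/360 years.
Route A — deposit CZK, sell forward: 120,000,000 × 1.036504722 × 0.06686 = CAD 8,316,084.69.
Route B — convert at spot, deposit CAD: 120,000,000 × 0.06653 × 1.031777778 = CAD 8,237,301.07.
The quoted forward overvalues CZK, so borrow CAD, buy CZK at spot, deposit the CZK at 9.19%, and sell the proceeds forward at 0.06686.
Profit = 8,316,084.69 − 8,237,301.07 = CAD 78,784.

CAD 78,784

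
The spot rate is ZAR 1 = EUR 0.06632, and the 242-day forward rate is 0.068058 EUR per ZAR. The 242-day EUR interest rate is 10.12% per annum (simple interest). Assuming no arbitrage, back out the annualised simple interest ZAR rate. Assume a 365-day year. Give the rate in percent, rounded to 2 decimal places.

6.01%

T = 242/365 years.
CIP gives F = S · g_EUR/g_ZAR, so g_EUR/g_ZAR = 0.068058/0.06632 = 1.0262063.
The EUR side grows by 1 + 0.1012×242/365 = 1.067097.
So the ZAR growth factor = 1.0398465.
r = (1.0398465 − 1)/(242/365) = 0.060099 → 6.01%.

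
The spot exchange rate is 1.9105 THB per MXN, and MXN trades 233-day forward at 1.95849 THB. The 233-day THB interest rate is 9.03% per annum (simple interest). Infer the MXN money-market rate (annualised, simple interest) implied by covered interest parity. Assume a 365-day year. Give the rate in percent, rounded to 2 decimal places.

4.97%

T = 233/365 years.
F/S = 1.95849/1.9105 = 1.0251191 = (growth of THB) / (growth of MXN).
The THB side grows by 1 + 0.0903×233/365 = 1.0576436.
So the MXN growth factor = 1.0317275.
(1.0317275 − 1)/T = 0.049702, i.e. 4.97%.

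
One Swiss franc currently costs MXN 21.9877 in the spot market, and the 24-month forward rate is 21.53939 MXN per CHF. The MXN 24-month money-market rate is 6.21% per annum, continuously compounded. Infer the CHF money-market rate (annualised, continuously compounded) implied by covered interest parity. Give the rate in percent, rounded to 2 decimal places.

T = 2 years.
F/S = 21.53939/21.9877 = 0.9796109 = (growth of MXN) / (growth of CHF).
MXN growth factor: e^(0.0621×2) = 1.1322423.
That pins the CHF growth at 1.1558082.
Take logs: ln 1.1558082 / 2 = 0.072400, so 7.24%.

7.24%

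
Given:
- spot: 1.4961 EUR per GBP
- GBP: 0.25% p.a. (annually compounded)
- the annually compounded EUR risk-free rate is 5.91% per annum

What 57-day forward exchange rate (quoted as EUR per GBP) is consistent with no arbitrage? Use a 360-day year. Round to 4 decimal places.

T = 57/360 years.
EUR growth factor: (1 + 0.0591)^(57/360) = 1.0091329.
Growth of 1 GBP over T: (1 + 0.0025)^(57/360) = 1.0003954.
CIP: F = S · (grow EUR)/(grow GBP) = 1.4961 × 1.0091329/1.0003954 = 1.509167 EUR per GBP.

1.5092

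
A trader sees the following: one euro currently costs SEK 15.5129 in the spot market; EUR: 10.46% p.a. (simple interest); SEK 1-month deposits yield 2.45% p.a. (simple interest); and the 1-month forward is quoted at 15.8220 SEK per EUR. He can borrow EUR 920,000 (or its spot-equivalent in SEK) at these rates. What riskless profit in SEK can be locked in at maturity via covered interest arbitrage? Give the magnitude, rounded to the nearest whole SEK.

T = 1/12 years.
Route A — deposit EUR, sell forward: 920,000 × 1.0087166667 × 15.8220 = SEK 14,683,121.89.
Route B — convert at spot, deposit SEK: 920,000 × 15.5129 × 1.0020416667 = SEK 14,301,006.40.
The quoted forward overvalues EUR, so borrow SEK, buy EUR at spot, deposit the EUR at 10.46%, and sell the proceeds forward at 15.8220.
Profit = 14,683,121.89 − 14,301,006.40 = SEK 382,115.

SEK 382,115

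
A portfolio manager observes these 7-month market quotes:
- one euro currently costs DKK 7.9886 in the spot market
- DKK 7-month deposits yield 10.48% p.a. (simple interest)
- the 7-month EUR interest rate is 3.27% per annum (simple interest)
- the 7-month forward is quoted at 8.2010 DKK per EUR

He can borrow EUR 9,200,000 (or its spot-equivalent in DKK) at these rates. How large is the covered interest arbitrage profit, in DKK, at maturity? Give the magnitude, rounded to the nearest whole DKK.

T = 7/12 years.
Invest the EUR and cover forward: 9,200,000 × 1.019075 × 8.2010 = DKK 76,888,393.49.
Convert at spot and invest in DKK: 9,200,000 × 7.9886 × 1.0611333333 = DKK 77,988,121.67.
The quoted forward undervalues EUR, so borrow EUR, convert to DKK at spot, deposit the DKK at 10.48%, and buy EUR forward at 8.2010 to cover the loan.
Profit = 77,988,121.67 − 76,888,393.49 = DKK 1,099,728.

DKK 1,099,728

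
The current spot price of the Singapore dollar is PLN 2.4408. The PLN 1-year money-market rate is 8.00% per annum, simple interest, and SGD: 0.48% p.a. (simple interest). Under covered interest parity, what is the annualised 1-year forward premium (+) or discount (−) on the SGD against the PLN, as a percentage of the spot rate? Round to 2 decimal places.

+7.48%

T = 1 year.
CIP forward (PLN per SGD) = 2.4408 × 1.080000/1.004800 = 2.6234713.
(F − S)/S ÷ T = (2.6234713 − 2.4408)/2.4408/1 = 0.074841 → 7.48%.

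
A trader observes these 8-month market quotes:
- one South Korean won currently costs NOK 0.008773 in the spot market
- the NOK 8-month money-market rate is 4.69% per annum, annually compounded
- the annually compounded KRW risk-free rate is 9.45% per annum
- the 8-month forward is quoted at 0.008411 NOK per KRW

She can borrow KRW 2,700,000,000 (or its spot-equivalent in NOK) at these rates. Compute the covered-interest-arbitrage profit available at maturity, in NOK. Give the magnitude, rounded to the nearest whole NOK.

T = 8/12 years.
Keep in KRW, deliver into the forward: 2,700,000,000·1.0620472627·0.008411 = NOK 24,118,774.72.
Swap to NOK now, deposit: 2,700,000,000·0.008773·1.0310272248 = NOK 24,422,044.98.
The quoted forward undervalues KRW, so borrow KRW, convert to NOK at spot, deposit the NOK at 4.69%, and buy KRW forward at 0.008411 to cover the loan.
Profit = 24,422,044.98 − 24,118,774.72 = NOK 303,270.

NOK 303,270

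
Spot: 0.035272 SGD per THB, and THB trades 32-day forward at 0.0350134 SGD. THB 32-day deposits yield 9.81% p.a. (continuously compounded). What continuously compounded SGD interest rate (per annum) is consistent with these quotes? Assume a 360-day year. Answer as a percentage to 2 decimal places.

1.53%

T = 32/360 years.
F/S = 0.0350134/0.035272 = 0.9926684 = (growth of SGD) / (growth of THB).
THB growth factor: e^(0.0981×32/360) = 1.0087581.
That pins the SGD growth at 1.0013623.
r = ln(1.0013623)/(32/360) = 0.015315 → 1.53%.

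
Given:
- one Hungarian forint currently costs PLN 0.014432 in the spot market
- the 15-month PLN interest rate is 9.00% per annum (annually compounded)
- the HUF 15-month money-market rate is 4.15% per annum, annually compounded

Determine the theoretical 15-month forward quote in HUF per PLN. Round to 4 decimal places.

T = 15/12 years.
PLN growth factor: (1 + 0.0900)^(15/12) = 1.11373822.
HUF accumulates by (1 + 0.0415)^(15/12) = 1.05214136.
So F = 0.014432 × 1.11373822 / 1.05214136 = 0.015276911 (PLN/HUF).
Quoted the other way: 1/0.015276911 = 65.4583 HUF per PLN.

65.4583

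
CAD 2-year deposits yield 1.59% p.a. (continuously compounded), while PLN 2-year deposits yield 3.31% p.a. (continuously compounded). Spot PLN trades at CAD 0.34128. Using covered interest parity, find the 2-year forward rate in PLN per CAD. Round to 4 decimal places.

T = 2 years.
Growth of 1 CAD over T: e^(0.0159×2) = 1.032311.
PLN growth factor: e^(0.0331×2) = 1.0684404.
Forward (CAD per PLN) = 0.34128 × 1.032311 / 1.0684404 = 0.3297396.
Invert for PLN per CAD: 1 / 0.3297396 = 3.0327.

3.0327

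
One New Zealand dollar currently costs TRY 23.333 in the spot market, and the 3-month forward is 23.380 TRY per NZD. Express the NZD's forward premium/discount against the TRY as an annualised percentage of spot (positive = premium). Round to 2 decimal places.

+0.81%

T = 3/12 years.
NZD trades forward at +0.20143% vs spot over the period.
×(1/T) gives 0.81% p.a.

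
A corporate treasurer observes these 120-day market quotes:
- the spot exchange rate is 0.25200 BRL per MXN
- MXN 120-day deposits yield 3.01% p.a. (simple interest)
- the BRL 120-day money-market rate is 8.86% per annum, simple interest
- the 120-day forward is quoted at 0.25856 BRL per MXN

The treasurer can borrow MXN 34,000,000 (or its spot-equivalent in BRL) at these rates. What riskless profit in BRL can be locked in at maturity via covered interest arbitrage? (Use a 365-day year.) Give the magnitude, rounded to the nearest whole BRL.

T = 120/365 years.
Invest the MXN and cover forward: 34,000,000 × 1.00989589 × 0.25856 = BRL 8,878,035.16.
Convert at spot and invest in BRL: 34,000,000 × 0.25200 × 1.029128767 = BRL 8,817,575.28.
The quoted forward overvalues MXN, so borrow BRL, buy MXN at spot, deposit the MXN at 3.01%, and sell the proceeds forward at 0.25856.
Arbitrage profit = |8,878,035.16 − 8,817,575.28| = BRL 60,460.

BRL 60,460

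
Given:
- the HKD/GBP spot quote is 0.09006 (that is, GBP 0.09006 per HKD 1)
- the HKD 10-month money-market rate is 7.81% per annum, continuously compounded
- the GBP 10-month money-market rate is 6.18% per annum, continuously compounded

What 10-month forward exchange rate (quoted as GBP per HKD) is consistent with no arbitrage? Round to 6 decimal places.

0.088845

T = 10/12 years.
GBP accumulates by e^(0.0618×10/12) = 1.0528492.
Growth of 1 HKD over T: e^(0.0781×10/12) = 1.067248.
CIP: F = S · (grow GBP)/(grow HKD) = 0.09006 × 1.0528492/1.067248 = 0.08884495 GBP per HKD.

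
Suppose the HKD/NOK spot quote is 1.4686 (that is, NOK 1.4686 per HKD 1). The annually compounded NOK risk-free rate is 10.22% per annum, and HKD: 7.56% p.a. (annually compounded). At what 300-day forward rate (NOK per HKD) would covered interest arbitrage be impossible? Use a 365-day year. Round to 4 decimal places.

T = 300/365 years.
NOK accumulates by (1 + 0.1022)^(300/365) = 1.0832647.
Growth of 1 HKD over T: (1 + 0.0756)^(300/365) = 1.0617306.
So F = 1.4686 × 1.0832647 / 1.0617306 = 1.498386 (NOK/HKD).

1.4984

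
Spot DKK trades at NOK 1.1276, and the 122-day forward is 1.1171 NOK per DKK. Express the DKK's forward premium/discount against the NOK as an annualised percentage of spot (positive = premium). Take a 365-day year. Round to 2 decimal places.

T = 122/365 years.
DKK trades forward at -0.93118% vs spot over the period.
Per annum: -0.0093118 / (122/365) = -0.027859 = -2.79%.

-2.79%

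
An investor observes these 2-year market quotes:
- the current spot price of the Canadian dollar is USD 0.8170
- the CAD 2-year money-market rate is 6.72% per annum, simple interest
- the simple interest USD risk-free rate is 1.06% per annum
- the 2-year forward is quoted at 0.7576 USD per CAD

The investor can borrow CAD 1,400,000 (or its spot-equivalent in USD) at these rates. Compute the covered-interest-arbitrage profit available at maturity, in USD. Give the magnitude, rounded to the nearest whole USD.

USD 35,141

T = 2 years.
Keep in CAD, deliver into the forward: 1,400,000·1.134400·0.7576 = USD 1,203,190.02.
Swap to USD now, deposit: 1,400,000·0.8170·1.021200 = USD 1,168,048.56.
The quoted forward overvalues CAD, so borrow USD, buy CAD at spot, deposit the CAD at 6.72%, and sell the proceeds forward at 0.7576.
Arbitrage profit = |1,203,190.02 − 1,168,048.56| = USD 35,141.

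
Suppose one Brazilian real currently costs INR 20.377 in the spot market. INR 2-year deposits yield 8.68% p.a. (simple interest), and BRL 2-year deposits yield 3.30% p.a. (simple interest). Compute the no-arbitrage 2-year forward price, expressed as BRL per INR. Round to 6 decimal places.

T = 2 years.
INR growth factor: 1 + 0.0868×2 = 1.173600.
BRL accumulates by 1 + 0.0330×2 = 1.066000.
CIP: F = S · (grow INR)/(grow BRL) = 20.377 × 1.173600/1.066000 = 22.43382 INR per BRL.
Quoted the other way: 1/22.43382 = 0.044576 BRL per INR.

0.044576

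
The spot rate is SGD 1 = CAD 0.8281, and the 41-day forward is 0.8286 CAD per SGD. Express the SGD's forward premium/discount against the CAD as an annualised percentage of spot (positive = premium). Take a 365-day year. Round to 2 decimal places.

T = 41/365 years.
Period premium: (0.8286 − 0.8281)/0.8281 = 0.0006038.
Annualise by dividing by T: 0.0006038 / (41/365) = 0.005375 → 0.54%.

+0.54%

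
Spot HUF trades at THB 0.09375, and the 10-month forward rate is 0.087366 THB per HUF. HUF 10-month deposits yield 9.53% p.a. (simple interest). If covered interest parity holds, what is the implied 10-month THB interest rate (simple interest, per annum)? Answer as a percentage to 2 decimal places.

0.71%

T = 10/12 years.
F/S = 0.087366/0.09375 = 0.9319040 = (growth of THB) / (growth of HUF).
The HUF side grows by 1 + 0.0953×10/12 = 1.0794167.
That pins the THB growth at 1.0059127.
r = (1.0059127 − 1)/(10/12) = 0.007095 → 0.71%.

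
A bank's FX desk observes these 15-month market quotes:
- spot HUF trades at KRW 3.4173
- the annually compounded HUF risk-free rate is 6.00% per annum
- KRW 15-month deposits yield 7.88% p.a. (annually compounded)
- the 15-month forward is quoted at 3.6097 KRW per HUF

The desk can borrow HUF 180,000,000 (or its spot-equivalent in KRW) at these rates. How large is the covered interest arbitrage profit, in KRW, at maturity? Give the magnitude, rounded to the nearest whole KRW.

KRW 22,548,930

T = 15/12 years.
Keep in HUF, deliver into the forward: 180,000,000·1.07555427694·3.6097 = KRW 698,837,089.22.
Swap to KRW now, deposit: 180,000,000·3.4173·1.09945174328 = KRW 676,288,159.62.
The quoted forward overvalues HUF, so borrow KRW, buy HUF at spot, deposit the HUF at 6.00%, and sell the proceeds forward at 3.6097.
The gap between the two covered legs is KRW 22,548,930.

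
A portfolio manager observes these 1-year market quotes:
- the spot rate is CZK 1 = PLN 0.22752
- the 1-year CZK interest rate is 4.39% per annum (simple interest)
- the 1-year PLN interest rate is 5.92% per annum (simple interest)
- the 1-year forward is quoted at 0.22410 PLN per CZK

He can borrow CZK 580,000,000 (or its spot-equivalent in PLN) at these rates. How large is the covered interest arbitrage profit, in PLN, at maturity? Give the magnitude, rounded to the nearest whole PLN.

T = 1 year.
Invest the CZK and cover forward: 580,000,000 × 1.043900 × 0.22410 = PLN 135,684,034.20.
Convert at spot and invest in PLN: 580,000,000 × 0.22752 × 1.059200 = PLN 139,773,726.72.
The quoted forward undervalues CZK, so borrow CZK, convert to PLN at spot, deposit the PLN at 5.92%, and buy CZK forward at 0.22410 to cover the loan.
The gap between the two covered legs is PLN 4,089,693.

PLN 4,089,693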